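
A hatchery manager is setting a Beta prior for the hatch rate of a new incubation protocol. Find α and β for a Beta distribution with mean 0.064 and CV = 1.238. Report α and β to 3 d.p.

α = 0.547, β = 7.996

σ = CV·μ = 1.238×0.064 = 0.07923, so σ² = 0.006278.
s+1 = μ(1−μ)/σ² = 0.059904/0.006278 = 9.5423, so s = α+β = 8.5423.
α = μs = 0.547, β = (1−μ)s = 7.996.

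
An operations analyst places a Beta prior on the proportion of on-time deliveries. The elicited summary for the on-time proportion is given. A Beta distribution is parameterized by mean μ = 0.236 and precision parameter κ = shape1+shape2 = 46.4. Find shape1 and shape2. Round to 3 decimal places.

shape1 = 10.950, shape2 = 35.450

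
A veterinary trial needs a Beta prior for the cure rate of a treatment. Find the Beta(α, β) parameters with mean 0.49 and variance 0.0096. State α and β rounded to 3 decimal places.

Write ν = α+β; then α = μν and Var = μ(1−μ)/(ν+1).
ν = μ(1−μ)/Var − 1 = 0.2499/0.0096 − 1 = 25.0313.
α = 0.49·25.0313 = 12.265, β = 0.51·25.0313 = 12.766.

α = 12.265, β = 12.766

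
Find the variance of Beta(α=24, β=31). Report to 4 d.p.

0.0044

Var = αβ/[(α+β)²(α+β+1)] = (24×31)/(55²×56) = 744/169400 = 0.0044.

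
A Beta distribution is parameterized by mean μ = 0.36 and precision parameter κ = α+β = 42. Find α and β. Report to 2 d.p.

α = 15.12, β = 26.88

α = μκ = 0.36×42 = 15.12 and β = (1−μ)κ = 0.64×42 = 26.88.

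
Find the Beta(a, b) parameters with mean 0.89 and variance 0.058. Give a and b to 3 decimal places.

Let s = a+b. The Beta variance is μ(1−μ)/(s+1).
So s+1 = μ(1−μ)/σ² = (0.89×0.11)/0.058 = 0.0979/0.058 = 1.6879, giving s = 0.6879.
Then a = μs = 0.89×0.6879 = 0.612 and b = (1−μ)s = 0.11×0.6879 = 0.076.

a = 0.612, b = 0.076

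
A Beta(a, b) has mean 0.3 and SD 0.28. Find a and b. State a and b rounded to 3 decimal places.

a = 0.504, b = 1.175

σ² = 0.28² = 0.0784.
With s = a+b, Var = μ(1−μ)/(s+1), so s+1 = (0.3×0.7)/0.0784 = 2.6786 and s = 1.6786.
a = μs = 0.504, b = (1−μ)s = 1.175.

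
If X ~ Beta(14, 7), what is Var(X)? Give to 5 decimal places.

μ = 14/21 = 0.666667; Var = μ(1−μ)/(α+β+1) = 0.2222222/22 = 0.01010.

0.01010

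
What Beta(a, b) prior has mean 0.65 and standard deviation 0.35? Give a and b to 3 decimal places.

a = 0.557, b = 0.300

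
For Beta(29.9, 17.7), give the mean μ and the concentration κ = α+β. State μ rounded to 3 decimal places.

κ = α+β = 29.9+17.7 = 47.6; μ = α/κ = 29.9/47.6 = 0.628.

μ = 0.628, κ = 47.6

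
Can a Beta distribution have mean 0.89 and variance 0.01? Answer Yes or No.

Yes

A Beta with mean μ has variance μ(1−μ)/(α+β+1) < μ(1−μ).
Here μ(1−μ) = 0.89×0.11 = 0.0979, and 0.01 < 0.0979.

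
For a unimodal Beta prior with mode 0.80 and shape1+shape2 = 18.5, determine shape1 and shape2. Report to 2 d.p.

shape1 = 14.20, shape2 = 4.30

Mode = (shape1−1)/(κ−2) with κ = shape1+shape2, so shape1−1 = 0.80·16.5 = 13.20.
shape1 = 14.20; shape2 = κ − shape1 = 4.30.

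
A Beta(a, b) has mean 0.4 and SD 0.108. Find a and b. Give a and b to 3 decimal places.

a = 7.830, b = 11.746

First σ² = 0.011664. Setting a = μn, b = (1−μ)n with n = a+b,
μ(1−μ)/(n+1) = 0.011664 ⇒ n+1 = 0.24/0.011664 = 20.5761 ⇒ n = 19.5761.
Hence a = 0.4×19.5761 = 7.830, b = 0.6×19.5761 = 11.746.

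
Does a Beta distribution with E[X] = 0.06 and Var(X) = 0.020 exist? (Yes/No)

The Beta variance bound is σ² < μ(1−μ).
Here μ(1−μ) = 0.06×0.94 = 0.0564, and 0.020 < 0.0564.

Yes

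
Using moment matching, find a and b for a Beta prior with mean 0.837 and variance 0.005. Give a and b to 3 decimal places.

Write ν = a+b; then a = μν and Var = μ(1−μ)/(ν+1).
ν = μ(1−μ)/Var − 1 = 0.136431/0.005 − 1 = 26.2862.
a = 0.837·26.2862 = 22.002, b = 0.163·26.2862 = 4.285.

a = 22.002, b = 4.285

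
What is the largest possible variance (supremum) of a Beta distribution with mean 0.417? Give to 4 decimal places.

For fixed mean μ the Beta variance is μ(1−μ)/(α+β+1), increasing as α+β decreases.
Its least upper bound (not attained) is μ(1−μ) = 0.417·0.583 = 0.2431.

0.2431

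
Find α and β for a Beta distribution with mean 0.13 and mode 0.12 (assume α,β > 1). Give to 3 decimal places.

With s = α+β: μ = α/s and mode = (α−1)/(s−2). Eliminating α = μs,
μs − 1 = m(s−2) ⇒ s(μ−m) = 1−2m ⇒ s = 0.76/0.01 = 76.0000.
So α = μs = 9.880, β = (1−μ)s = 66.120.

α = 9.880, β = 66.120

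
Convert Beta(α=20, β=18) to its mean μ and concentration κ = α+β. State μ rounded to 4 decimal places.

μ = 0.5263, κ = 38

κ = α+β = 20+18 = 38; μ = α/κ = 20/38 = 0.5263.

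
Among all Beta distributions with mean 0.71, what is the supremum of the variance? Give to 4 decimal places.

0.2059

For fixed mean μ the Beta variance is μ(1−μ)/(α+β+1), increasing as α+β decreases.
Its least upper bound (not attained) is μ(1−μ) = 0.71·0.29 = 0.2059.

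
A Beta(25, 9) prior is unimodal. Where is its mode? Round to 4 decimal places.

0.7500

With α,β > 1, mode = (α−1)/(α+β−2) = 24/32 = 0.7500.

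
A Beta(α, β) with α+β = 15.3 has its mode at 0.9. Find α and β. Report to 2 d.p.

α = 12.97, β = 2.33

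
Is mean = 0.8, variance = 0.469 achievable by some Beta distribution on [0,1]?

A Beta with mean μ has variance μ(1−μ)/(α+β+1) < μ(1−μ).
Here μ(1−μ) = 0.8×0.2 = 0.16, and 0.469 ≥ 0.16.

No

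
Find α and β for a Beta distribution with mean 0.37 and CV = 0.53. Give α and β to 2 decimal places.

α = 1.87, β = 3.19

σ = CV·μ = 0.53×0.37 = 0.19610, so σ² = 0.038455.
s+1 = μ(1−μ)/σ² = 0.2331/0.038455 = 6.0616, so s = α+β = 5.0616.
α = μs = 1.87, β = (1−μ)s = 3.19.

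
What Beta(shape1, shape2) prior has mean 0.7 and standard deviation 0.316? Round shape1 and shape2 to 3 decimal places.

First σ² = 0.099856. Setting shape1 = μn, shape2 = (1−μ)n with n = shape1+shape2,
μ(1−μ)/(n+1) = 0.099856 ⇒ n+1 = 0.21/0.099856 = 2.1030 ⇒ n = 1.1030.
Hence shape1 = 0.7×1.1030 = 0.772, shape2 = 0.3×1.1030 = 0.331.

shape1 = 0.772, shape2 = 0.331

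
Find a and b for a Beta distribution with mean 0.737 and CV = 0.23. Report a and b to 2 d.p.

a = 4.23, b = 1.51

σ = CV·μ = 0.23×0.737 = 0.16951, so σ² = 0.028734.
s+1 = μ(1−μ)/σ² = 0.193831/0.028734 = 6.7458, so s = a+b = 5.7458.
a = μs = 4.23, b = (1−μ)s = 1.51.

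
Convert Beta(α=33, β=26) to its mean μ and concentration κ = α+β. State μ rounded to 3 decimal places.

μ = 0.559, κ = 59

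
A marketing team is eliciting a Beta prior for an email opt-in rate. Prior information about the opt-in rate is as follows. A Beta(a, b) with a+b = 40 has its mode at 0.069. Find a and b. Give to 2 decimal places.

Mode = (a−1)/(κ−2) with κ = a+b, so a−1 = 0.069·38 = 2.62.
a = 3.62; b = κ − a = 36.38.

a = 3.62, b = 36.38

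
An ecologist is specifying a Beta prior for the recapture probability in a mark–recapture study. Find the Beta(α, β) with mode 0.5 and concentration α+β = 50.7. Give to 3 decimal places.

α = 25.350, β = 25.350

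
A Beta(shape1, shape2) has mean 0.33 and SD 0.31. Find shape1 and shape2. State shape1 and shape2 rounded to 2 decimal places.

Variance = 0.31² = 0.0961. The moment-matching identity shape1+shape2 = μ(1−μ)/Var − 1 gives
shape1+shape2 = 0.2211/0.0961 − 1 = 1.3007, so shape1 = μ·1.3007 = 0.43 and shape2 = (1−μ)·1.3007 = 0.87.

shape1 = 0.43, shape2 = 0.87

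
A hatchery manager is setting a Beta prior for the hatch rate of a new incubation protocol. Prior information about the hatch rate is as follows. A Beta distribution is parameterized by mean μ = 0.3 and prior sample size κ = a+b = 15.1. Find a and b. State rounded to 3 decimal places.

a = 4.530, b = 10.570

a = μκ = 0.3×15.1 = 4.530 and b = (1−μ)κ = 0.7×15.1 = 10.570.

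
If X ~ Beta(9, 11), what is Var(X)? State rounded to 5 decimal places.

0.01179

Var = αβ/[(α+β)²(α+β+1)] = (9×11)/(20²×21) = 99/8400 = 0.01179.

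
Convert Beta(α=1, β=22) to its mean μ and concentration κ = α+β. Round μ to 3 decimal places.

κ = α+β = 1+22 = 23; μ = α/κ = 1/23 = 0.043.

μ = 0.043, κ = 23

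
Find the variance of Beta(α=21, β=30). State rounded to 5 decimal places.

0.00466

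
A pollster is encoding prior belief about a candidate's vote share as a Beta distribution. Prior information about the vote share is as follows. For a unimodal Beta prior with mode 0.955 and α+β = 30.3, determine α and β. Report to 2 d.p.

α = 28.03, β = 2.27

Mode = (α−1)/(κ−2) with κ = α+β, so α−1 = 0.955·28.3 = 27.03.
α = 28.03; β = κ − α = 2.27.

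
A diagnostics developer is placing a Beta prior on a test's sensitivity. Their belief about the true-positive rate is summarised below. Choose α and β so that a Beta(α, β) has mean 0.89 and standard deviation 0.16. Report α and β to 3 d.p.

α = 2.514, β = 0.311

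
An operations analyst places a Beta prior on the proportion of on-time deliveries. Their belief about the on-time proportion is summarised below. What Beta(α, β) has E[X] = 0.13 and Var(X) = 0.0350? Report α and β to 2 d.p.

α = 0.29, β = 1.94

Write ν = α+β; then α = μν and Var = μ(1−μ)/(ν+1).
ν = μ(1−μ)/Var − 1 = 0.1131/0.0350 − 1 = 2.2314.
α = 0.13·2.2314 = 0.29, β = 0.87·2.2314 = 1.94.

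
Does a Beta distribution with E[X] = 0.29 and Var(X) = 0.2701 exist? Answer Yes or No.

The Beta variance bound is σ² < μ(1−μ).
Here μ(1−μ) = 0.29×0.71 = 0.2059, and 0.2701 ≥ 0.2059.

No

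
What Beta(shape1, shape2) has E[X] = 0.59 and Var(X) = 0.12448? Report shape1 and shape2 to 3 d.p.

Write ν = shape1+shape2; then shape1 = μν and Var = μ(1−μ)/(ν+1).
ν = μ(1−μ)/Var − 1 = 0.2419/0.12448 − 1 = 0.9433.
shape1 = 0.59·0.9433 = 0.557, shape2 = 0.41·0.9433 = 0.387.

shape1 = 0.557, shape2 = 0.387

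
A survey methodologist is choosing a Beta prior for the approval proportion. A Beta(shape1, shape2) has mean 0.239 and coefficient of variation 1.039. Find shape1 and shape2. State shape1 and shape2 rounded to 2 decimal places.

σ = CV·μ = 1.039×0.239 = 0.24832, so σ² = 0.061663.
s+1 = μ(1−μ)/σ² = 0.181879/0.061663 = 2.9495, so s = shape1+shape2 = 1.9495.
shape1 = μs = 0.47, shape2 = (1−μ)s = 1.48.

shape1 = 0.47, shape2 = 1.48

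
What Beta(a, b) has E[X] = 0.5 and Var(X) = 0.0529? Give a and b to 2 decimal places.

a = 1.86, b = 1.86

By moment matching, a+b = μ(1−μ)/σ² − 1 = (0.5·0.5)/0.0529 − 1 = 4.7259 − 1 = 3.7259.
Since a/(a+b) = μ, a = 0.5·3.7259 = 1.86 and b = 0.5·3.7259 = 1.86.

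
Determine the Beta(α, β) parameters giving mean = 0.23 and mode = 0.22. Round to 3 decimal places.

Let s = α+β. Mean gives α = μs = 0.23s; mode gives (α−1)/(s−2) = 0.22.
Substituting: 0.23s − 1 = 0.22(s−2) = 0.22s − 0.44, so 0.01s = 0.56 and s = 56.0000.
Then α = 0.23×56.0000 = 12.880 and β = s−α = 43.120.

α = 12.880, β = 43.120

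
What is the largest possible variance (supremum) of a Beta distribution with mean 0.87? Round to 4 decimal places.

0.1131

For fixed mean μ the Beta variance is μ(1−μ)/(α+β+1), increasing as α+β decreases.
Its least upper bound (not attained) is μ(1−μ) = 0.87·0.13 = 0.1131.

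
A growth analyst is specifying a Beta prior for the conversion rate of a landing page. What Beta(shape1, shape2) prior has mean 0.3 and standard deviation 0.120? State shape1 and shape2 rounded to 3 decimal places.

shape1 = 4.075, shape2 = 9.508

σ² = 0.120² = 0.014400.
With s = shape1+shape2, Var = μ(1−μ)/(s+1), so s+1 = (0.3×0.7)/0.014400 = 14.5833 and s = 13.5833.
shape1 = μs = 4.075, shape2 = (1−μ)s = 9.508.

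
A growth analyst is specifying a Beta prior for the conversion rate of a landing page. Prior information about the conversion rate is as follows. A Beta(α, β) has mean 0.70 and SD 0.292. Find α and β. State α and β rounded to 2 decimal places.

Variance = 0.292² = 0.085264. The moment-matching identity α+β = μ(1−μ)/Var − 1 gives
α+β = 0.2100/0.085264 − 1 = 1.4629, so α = μ·1.4629 = 1.02 and β = (1−μ)·1.4629 = 0.44.

α = 1.02, β = 0.44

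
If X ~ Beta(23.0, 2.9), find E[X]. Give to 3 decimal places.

The Beta mean is α/(α+β) = 23.0/(23.0+2.9) = 0.888.

0.888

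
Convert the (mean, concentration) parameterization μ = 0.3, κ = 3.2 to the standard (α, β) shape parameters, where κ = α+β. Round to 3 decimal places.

α = μκ = 0.3×3.2 = 0.960 and β = (1−μ)κ = 0.7×3.2 = 2.240.

α = 0.960, β = 2.240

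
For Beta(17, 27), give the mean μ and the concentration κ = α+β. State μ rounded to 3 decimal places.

μ = 0.386, κ = 44

κ = α+β = 17+27 = 44; μ = α/κ = 17/44 = 0.386.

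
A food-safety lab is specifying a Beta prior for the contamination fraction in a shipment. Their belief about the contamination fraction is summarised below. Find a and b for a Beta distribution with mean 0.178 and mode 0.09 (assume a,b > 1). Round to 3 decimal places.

Let s = a+b. Mean gives a = μs = 0.178s; mode gives (a−1)/(s−2) = 0.09.
Substituting: 0.178s − 1 = 0.09(s−2) = 0.09s − 0.18, so 0.088s = 0.82 and s = 9.3182.
Then a = 0.178×9.3182 = 1.659 and b = s−a = 7.660.

a = 1.659, b = 7.660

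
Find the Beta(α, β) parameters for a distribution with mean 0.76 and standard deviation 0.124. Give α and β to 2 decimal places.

α = 8.26, β = 2.61

First σ² = 0.015376. Setting α = μn, β = (1−μ)n with n = α+β,
μ(1−μ)/(n+1) = 0.015376 ⇒ n+1 = 0.1824/0.015376 = 11.8626 ⇒ n = 10.8626.
Hence α = 0.76×10.8626 = 8.26, β = 0.24×10.8626 = 2.61.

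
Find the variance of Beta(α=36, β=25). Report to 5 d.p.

α+β = 61 and αβ = 900, so Var = αβ/[(α+β)²(α+β+1)] = 900/230702 = 0.00390.

0.00390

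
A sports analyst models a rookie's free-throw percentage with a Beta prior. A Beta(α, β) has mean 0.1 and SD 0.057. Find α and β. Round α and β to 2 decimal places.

α = 2.67, β = 24.03

σ² = 0.057² = 0.003249.
With s = α+β, Var = μ(1−μ)/(s+1), so s+1 = (0.1×0.9)/0.003249 = 27.7008 and s = 26.7008.
α = μs = 2.67, β = (1−μ)s = 24.03.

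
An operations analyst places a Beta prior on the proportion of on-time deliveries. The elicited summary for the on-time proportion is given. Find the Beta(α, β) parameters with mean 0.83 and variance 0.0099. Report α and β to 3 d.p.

Let s = α+β. The Beta variance is μ(1−μ)/(s+1).
So s+1 = μ(1−μ)/σ² = (0.83×0.17)/0.0099 = 0.1411/0.0099 = 14.2525, giving s = 13.2525.
Then α = μs = 0.83×13.2525 = 11.000 and β = (1−μ)s = 0.17×13.2525 = 2.253.

α = 11.000, β = 2.253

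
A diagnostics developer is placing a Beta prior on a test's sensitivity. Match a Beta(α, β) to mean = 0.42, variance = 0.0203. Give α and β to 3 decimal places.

α = 4.620, β = 6.380

Let s = α+β. The Beta variance is μ(1−μ)/(s+1).
So s+1 = μ(1−μ)/σ² = (0.42×0.58)/0.0203 = 0.2436/0.0203 = 12.0000, giving s = 11.0000.
Then α = μs = 0.42×11.0000 = 4.620 and β = (1−μ)s = 0.58×11.0000 = 6.380.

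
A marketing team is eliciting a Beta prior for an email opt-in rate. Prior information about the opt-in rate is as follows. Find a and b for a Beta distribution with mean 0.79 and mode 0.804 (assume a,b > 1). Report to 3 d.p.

a = 34.309, b = 9.120

With s = a+b: μ = a/s and mode = (a−1)/(s−2). Eliminating a = μs,
μs − 1 = m(s−2) ⇒ s(μ−m) = 1−2m ⇒ s = -0.608/-0.014 = 43.4286.
So a = μs = 34.309, b = (1−μ)s = 9.120.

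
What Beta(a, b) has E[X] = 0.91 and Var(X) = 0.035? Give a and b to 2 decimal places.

a = 1.22, b = 0.12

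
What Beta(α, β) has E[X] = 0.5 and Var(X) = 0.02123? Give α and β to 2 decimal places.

α = 5.39, β = 5.39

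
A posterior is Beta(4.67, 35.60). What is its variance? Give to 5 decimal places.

μ = 4.67/40.27 = 0.115967; Var = μ(1−μ)/(α+β+1) = 0.1025188/41.27 = 0.00248.

0.00248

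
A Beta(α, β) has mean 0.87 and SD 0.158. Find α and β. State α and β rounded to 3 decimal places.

α = 3.072, β = 0.459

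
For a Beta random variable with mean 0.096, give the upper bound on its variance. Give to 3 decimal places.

For fixed mean μ the Beta variance is μ(1−μ)/(α+β+1), increasing as α+β decreases.
Its least upper bound (not attained) is μ(1−μ) = 0.096·0.904 = 0.087.

0.087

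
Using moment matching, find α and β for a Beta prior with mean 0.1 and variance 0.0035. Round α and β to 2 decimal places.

α = 2.47, β = 22.24

Write ν = α+β; then α = μν and Var = μ(1−μ)/(ν+1).
ν = μ(1−μ)/Var − 1 = 0.09/0.0035 − 1 = 24.7143.
α = 0.1·24.7143 = 2.47, β = 0.9·24.7143 = 22.24.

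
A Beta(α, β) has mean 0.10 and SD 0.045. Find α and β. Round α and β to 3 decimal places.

α = 4.344, β = 39.100

σ² = 0.045² = 0.002025.
With s = α+β, Var = μ(1−μ)/(s+1), so s+1 = (0.10×0.90)/0.002025 = 44.4444 and s = 43.4444.
α = μs = 4.344, β = (1−μ)s = 39.100.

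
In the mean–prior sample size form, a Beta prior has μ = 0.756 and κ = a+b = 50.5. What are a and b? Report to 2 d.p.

a = 38.18, b = 12.32

Split κ in proportion μ : (1−μ): a = 0.756·50.5 = 38.18, b = 50.5 − 38.18 = 12.32.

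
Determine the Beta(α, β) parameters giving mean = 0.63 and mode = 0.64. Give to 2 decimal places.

α = 17.64, β = 10.36

With s = α+β: μ = α/s and mode = (α−1)/(s−2). Eliminating α = μs,
μs − 1 = m(s−2) ⇒ s(μ−m) = 1−2m ⇒ s = -0.28/-0.01 = 28.0000.
So α = μs = 17.64, β = (1−μ)s = 10.36.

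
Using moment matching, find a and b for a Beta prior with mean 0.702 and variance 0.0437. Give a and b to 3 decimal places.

a = 2.659, b = 1.129

Let s = a+b. The Beta variance is μ(1−μ)/(s+1).
So s+1 = μ(1−μ)/σ² = (0.702×0.298)/0.0437 = 0.209196/0.0437 = 4.7871, giving s = 3.7871.
Then a = μs = 0.702×3.7871 = 2.659 and b = (1−μ)s = 0.298×3.7871 = 1.129.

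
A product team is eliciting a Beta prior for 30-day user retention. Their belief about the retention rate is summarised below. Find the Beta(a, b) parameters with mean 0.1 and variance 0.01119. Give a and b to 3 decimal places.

Let s = a+b. The Beta variance is μ(1−μ)/(s+1).
So s+1 = μ(1−μ)/σ² = (0.1×0.9)/0.01119 = 0.09/0.01119 = 8.0429, giving s = 7.0429.
Then a = μs = 0.1×7.0429 = 0.704 and b = (1−μ)s = 0.9×7.0429 = 6.339.

a = 0.704, b = 6.339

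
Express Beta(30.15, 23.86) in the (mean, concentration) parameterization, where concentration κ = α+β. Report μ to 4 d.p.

μ = 0.5582, κ = 54.01

κ = α+β = 30.15+23.86 = 54.01; μ = α/κ = 30.15/54.01 = 0.5582.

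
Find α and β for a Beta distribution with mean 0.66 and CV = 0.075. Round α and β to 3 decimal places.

α = 59.784, β = 30.798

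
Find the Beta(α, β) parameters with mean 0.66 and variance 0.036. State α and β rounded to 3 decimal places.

Let s = α+β. The Beta variance is μ(1−μ)/(s+1).
So s+1 = μ(1−μ)/σ² = (0.66×0.34)/0.036 = 0.2244/0.036 = 6.2333, giving s = 5.2333.
Then α = μs = 0.66×5.2333 = 3.454 and β = (1−μ)s = 0.34×5.2333 = 1.779.

α = 3.454, β = 1.779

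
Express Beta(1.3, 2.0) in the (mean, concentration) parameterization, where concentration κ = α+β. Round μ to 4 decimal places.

μ = 0.3939, κ = 3.3

κ = α+β = 1.3+2.0 = 3.3; μ = α/κ = 1.3/3.3 = 0.3939.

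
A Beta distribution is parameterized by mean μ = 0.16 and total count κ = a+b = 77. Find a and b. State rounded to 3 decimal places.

a = 12.320, b = 64.680

a = μκ = 0.16×77 = 12.320 and b = (1−μ)κ = 0.84×77 = 64.680.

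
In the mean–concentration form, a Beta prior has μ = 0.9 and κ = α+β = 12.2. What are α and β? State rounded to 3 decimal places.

α = μκ = 0.9×12.2 = 10.980 and β = (1−μ)κ = 0.1×12.2 = 1.220.

α = 10.980, β = 1.220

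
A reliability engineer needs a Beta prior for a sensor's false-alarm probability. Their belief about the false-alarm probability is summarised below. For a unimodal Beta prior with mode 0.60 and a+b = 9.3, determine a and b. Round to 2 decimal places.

For a,b>1 the mode is (a−1)/(a+b−2), so a = mode·(κ−2)+1 = 0.60×7.3+1 = 5.38.
And b = (1−mode)·(κ−2)+1 = 0.40×7.3+1 = 3.92.

a = 5.38, b = 3.92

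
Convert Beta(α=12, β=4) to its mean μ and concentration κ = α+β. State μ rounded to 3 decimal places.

κ = α+β = 12+4 = 16; μ = α/κ = 12/16 = 0.750.

μ = 0.750, κ = 16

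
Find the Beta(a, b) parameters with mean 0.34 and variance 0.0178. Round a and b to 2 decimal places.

a = 3.95, b = 7.66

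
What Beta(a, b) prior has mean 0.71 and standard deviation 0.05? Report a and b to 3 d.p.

a = 57.766, b = 23.594

Variance = 0.05² = 0.0025. The moment-matching identity a+b = μ(1−μ)/Var − 1 gives
a+b = 0.2059/0.0025 − 1 = 81.3600, so a = μ·81.3600 = 57.766 and b = (1−μ)·81.3600 = 23.594.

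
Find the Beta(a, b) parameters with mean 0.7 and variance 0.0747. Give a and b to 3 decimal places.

Let s = a+b. The Beta variance is μ(1−μ)/(s+1).
So s+1 = μ(1−μ)/σ² = (0.7×0.3)/0.0747 = 0.21/0.0747 = 2.8112, giving s = 1.8112.
Then a = μs = 0.7×1.8112 = 1.268 and b = (1−μ)s = 0.3×1.8112 = 0.543.

a = 1.268, b = 0.543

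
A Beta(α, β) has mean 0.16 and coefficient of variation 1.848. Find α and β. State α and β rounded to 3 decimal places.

α = 0.086, β = 0.451

σ = CV·μ = 1.848×0.16 = 0.29568, so σ² = 0.087427.
s+1 = μ(1−μ)/σ² = 0.1344/0.087427 = 1.5373, so s = α+β = 0.5373.
α = μs = 0.086, β = (1−μ)s = 0.451.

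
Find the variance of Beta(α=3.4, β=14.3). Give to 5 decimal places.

Var = αβ/[(α+β)²(α+β+1)] = (3.4×14.3)/(17.7²×18.7) = 48.62/5858.523 = 0.00830.

0.00830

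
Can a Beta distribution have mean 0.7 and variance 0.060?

The Beta variance bound is σ² < μ(1−μ).
Here μ(1−μ) = 0.7×0.3 = 0.21, and 0.060 < 0.21.

Yes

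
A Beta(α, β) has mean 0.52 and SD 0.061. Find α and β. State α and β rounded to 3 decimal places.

α = 34.361, β = 31.718

σ² = 0.061² = 0.003721.
With s = α+β, Var = μ(1−μ)/(s+1), so s+1 = (0.52×0.48)/0.003721 = 67.0787 and s = 66.0787.
α = μs = 34.361, β = (1−μ)s = 31.718.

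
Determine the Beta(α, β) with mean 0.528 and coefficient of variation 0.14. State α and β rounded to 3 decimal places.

α = 23.554, β = 21.056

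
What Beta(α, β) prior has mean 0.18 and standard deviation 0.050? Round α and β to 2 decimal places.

σ² = 0.050² = 0.002500.
With s = α+β, Var = μ(1−μ)/(s+1), so s+1 = (0.18×0.82)/0.002500 = 59.0400 and s = 58.0400.
α = μs = 10.45, β = (1−μ)s = 47.59.

α = 10.45, β = 47.59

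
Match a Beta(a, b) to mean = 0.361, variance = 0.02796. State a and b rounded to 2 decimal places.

Let s = a+b. The Beta variance is μ(1−μ)/(s+1).
So s+1 = μ(1−μ)/σ² = (0.361×0.639)/0.02796 = 0.230679/0.02796 = 8.2503, giving s = 7.2503.
Then a = μs = 0.361×7.2503 = 2.62 and b = (1−μ)s = 0.639×7.2503 = 4.63.

a = 2.62, b = 4.63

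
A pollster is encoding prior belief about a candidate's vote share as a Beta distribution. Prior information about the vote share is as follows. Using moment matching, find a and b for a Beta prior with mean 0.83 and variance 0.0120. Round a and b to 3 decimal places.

a = 8.929, b = 1.829

By moment matching, a+b = μ(1−μ)/σ² − 1 = (0.83·0.17)/0.0120 − 1 = 11.7583 − 1 = 10.7583.
Since a/(a+b) = μ, a = 0.83·10.7583 = 8.929 and b = 0.17·10.7583 = 1.829.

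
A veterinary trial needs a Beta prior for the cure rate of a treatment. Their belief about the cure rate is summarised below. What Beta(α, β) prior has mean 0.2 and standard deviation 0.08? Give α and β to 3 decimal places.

α = 4.800, β = 19.200

σ² = 0.08² = 0.0064.
With s = α+β, Var = μ(1−μ)/(s+1), so s+1 = (0.2×0.8)/0.0064 = 25.0000 and s = 24.0000.
α = μs = 4.800, β = (1−μ)s = 19.200.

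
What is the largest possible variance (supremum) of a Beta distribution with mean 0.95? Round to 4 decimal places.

Var = μ(1−μ)/(α+β+1), which approaches μ(1−μ) as α+β → 0.
So the supremum is μ(1−μ) = 0.95×0.05 = 0.0475.

0.0475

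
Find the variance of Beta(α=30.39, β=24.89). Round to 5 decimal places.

μ = 30.39/55.28 = 0.549747; Var = μ(1−μ)/(α+β+1) = 0.2475253/56.28 = 0.00440.

0.00440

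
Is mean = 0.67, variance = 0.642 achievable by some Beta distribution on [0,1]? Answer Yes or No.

For any Beta, Var(X) < E[X]·(1−E[X]).
Here μ(1−μ) = 0.67×0.33 = 0.2211, and 0.642 ≥ 0.2211.

No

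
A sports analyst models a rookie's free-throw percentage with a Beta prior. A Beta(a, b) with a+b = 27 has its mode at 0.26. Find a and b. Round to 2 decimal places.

Since the density peak of Beta(a,b) is at (a−1)/(a+b−2),
a = 1 + 0.26(27−2) = 7.50 and b = 27 − 7.50 = 19.50.

a = 7.50, b = 19.50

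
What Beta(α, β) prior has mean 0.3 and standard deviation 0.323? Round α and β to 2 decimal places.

α = 0.30, β = 0.71

First σ² = 0.104329. Setting α = μn, β = (1−μ)n with n = α+β,
μ(1−μ)/(n+1) = 0.104329 ⇒ n+1 = 0.21/0.104329 = 2.0129 ⇒ n = 1.0129.
Hence α = 0.3×1.0129 = 0.30, β = 0.7×1.0129 = 0.71.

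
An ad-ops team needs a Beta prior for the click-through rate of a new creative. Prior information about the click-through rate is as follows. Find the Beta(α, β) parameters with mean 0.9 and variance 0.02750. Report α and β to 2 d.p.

α = 2.05, β = 0.23

Write ν = α+β; then α = μν and Var = μ(1−μ)/(ν+1).
ν = μ(1−μ)/Var − 1 = 0.09/0.02750 − 1 = 2.2727.
α = 0.9·2.2727 = 2.05, β = 0.1·2.2727 = 0.23.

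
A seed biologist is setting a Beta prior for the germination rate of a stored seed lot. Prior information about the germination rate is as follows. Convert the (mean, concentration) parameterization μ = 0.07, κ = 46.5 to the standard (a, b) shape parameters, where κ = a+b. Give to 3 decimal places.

Split κ in proportion μ : (1−μ): a = 0.07·46.5 = 3.255, b = 46.5 − 3.255 = 43.245.

a = 3.255, b = 43.245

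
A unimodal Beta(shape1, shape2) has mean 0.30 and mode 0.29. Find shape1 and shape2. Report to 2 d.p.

With s = shape1+shape2: μ = shape1/s and mode = (shape1−1)/(s−2). Eliminating shape1 = μs,
μs − 1 = m(s−2) ⇒ s(μ−m) = 1−2m ⇒ s = 0.42/0.01 = 42.0000.
So shape1 = μs = 12.60, shape2 = (1−μ)s = 29.40.

shape1 = 12.60, shape2 = 29.40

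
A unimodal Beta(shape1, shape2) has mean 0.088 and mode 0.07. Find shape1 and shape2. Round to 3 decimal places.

shape1 = 4.204, shape2 = 43.573

Let s = shape1+shape2. Mean gives shape1 = μs = 0.088s; mode gives (shape1−1)/(s−2) = 0.07.
Substituting: 0.088s − 1 = 0.07(s−2) = 0.07s − 0.14, so 0.018s = 0.86 and s = 47.7778.
Then shape1 = 0.088×47.7778 = 4.204 and shape2 = s−shape1 = 43.573.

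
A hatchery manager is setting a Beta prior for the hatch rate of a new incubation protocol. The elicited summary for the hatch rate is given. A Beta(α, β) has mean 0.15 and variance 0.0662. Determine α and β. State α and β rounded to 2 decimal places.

Write ν = α+β; then α = μν and Var = μ(1−μ)/(ν+1).
ν = μ(1−μ)/Var − 1 = 0.1275/0.0662 − 1 = 0.9260.
α = 0.15·0.9260 = 0.14, β = 0.85·0.9260 = 0.79.

α = 0.14, β = 0.79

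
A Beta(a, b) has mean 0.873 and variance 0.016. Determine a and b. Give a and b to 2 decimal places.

Write ν = a+b; then a = μν and Var = μ(1−μ)/(ν+1).
ν = μ(1−μ)/Var − 1 = 0.110871/0.016 − 1 = 5.9294.
a = 0.873·5.9294 = 5.18, b = 0.127·5.9294 = 0.75.

a = 5.18, b = 0.75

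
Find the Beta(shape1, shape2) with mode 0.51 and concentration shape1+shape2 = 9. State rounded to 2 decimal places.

shape1 = 4.57, shape2 = 4.43

For shape1,shape2>1 the mode is (shape1−1)/(shape1+shape2−2), so shape1 = mode·(κ−2)+1 = 0.51×7+1 = 4.57.
And shape2 = (1−mode)·(κ−2)+1 = 0.49×7+1 = 4.43.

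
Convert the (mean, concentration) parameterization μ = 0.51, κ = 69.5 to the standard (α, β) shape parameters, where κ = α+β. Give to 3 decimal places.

α = 35.445, β = 34.055

Split κ in proportion μ : (1−μ): α = 0.51·69.5 = 35.445, β = 69.5 − 35.445 = 34.055.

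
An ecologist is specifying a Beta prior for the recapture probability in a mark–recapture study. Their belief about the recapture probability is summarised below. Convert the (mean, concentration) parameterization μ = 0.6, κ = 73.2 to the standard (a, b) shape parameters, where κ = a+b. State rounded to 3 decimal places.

a = μκ = 0.6×73.2 = 43.920 and b = (1−μ)κ = 0.4×73.2 = 29.280.

a = 43.920, b = 29.280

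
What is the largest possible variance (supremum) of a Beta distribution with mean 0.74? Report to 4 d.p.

For fixed mean μ the Beta variance is μ(1−μ)/(α+β+1), increasing as α+β decreases.
Its least upper bound (not attained) is μ(1−μ) = 0.74·0.26 = 0.1924.

0.1924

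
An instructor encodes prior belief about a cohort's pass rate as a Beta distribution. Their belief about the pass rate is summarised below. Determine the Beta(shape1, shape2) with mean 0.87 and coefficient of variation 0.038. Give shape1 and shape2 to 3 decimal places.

shape1 = 89.158, shape2 = 13.322

σ = CV·μ = 0.038×0.87 = 0.03306, so σ² = 0.001093.
s+1 = μ(1−μ)/σ² = 0.1131/0.001093 = 103.4801, so s = shape1+shape2 = 102.4801.
shape1 = μs = 89.158, shape2 = (1−μ)s = 13.322.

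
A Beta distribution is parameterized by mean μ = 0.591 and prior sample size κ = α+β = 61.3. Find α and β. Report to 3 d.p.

α = 36.228, β = 25.072

α = μκ = 0.591×61.3 = 36.228 and β = (1−μ)κ = 0.409×61.3 = 25.072.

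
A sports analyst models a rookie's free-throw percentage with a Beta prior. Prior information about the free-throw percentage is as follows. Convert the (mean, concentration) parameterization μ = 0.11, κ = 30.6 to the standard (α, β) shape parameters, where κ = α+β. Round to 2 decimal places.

α = 3.37, β = 27.23

Split κ in proportion μ : (1−μ): α = 0.11·30.6 = 3.37, β = 30.6 − 3.37 = 27.23.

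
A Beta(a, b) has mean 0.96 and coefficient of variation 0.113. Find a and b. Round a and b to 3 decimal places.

σ = CV·μ = 0.113×0.96 = 0.10848, so σ² = 0.011768.
s+1 = μ(1−μ)/σ² = 0.0384/0.011768 = 3.2631, so s = a+b = 2.2631.
a = μs = 2.173, b = (1−μ)s = 0.091.

a = 2.173, b = 0.091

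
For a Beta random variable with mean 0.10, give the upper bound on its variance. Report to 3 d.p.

0.090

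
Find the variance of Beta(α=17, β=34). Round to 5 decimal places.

μ = 17/51 = 0.333333; Var = μ(1−μ)/(α+β+1) = 0.2222222/52 = 0.00427.

0.00427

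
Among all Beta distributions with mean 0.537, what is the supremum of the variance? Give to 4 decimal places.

For fixed mean μ the Beta variance is μ(1−μ)/(α+β+1), increasing as α+β decreases.
Its least upper bound (not attained) is μ(1−μ) = 0.537·0.463 = 0.2486.

0.2486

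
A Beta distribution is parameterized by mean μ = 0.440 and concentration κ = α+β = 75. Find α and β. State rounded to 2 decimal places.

Split κ in proportion μ : (1−μ): α = 0.440·75 = 33.00, β = 75 − 33.00 = 42.00.

α = 33.00, β = 42.00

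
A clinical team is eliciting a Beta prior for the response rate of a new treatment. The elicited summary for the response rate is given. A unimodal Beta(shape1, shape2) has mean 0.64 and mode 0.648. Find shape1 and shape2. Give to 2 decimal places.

With s = shape1+shape2: μ = shape1/s and mode = (shape1−1)/(s−2). Eliminating shape1 = μs,
μs − 1 = m(s−2) ⇒ s(μ−m) = 1−2m ⇒ s = -0.296/-0.008 = 37.0000.
So shape1 = μs = 23.68, shape2 = (1−μ)s = 13.32.

shape1 = 23.68, shape2 = 13.32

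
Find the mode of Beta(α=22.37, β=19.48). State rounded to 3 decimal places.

The density x^(α−1)(1−x)^(β−1) is maximised at (α−1)/(α+β−2) = 21.37/39.85 = 0.536.

0.536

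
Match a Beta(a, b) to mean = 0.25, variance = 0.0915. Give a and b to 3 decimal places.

Write ν = a+b; then a = μν and Var = μ(1−μ)/(ν+1).
ν = μ(1−μ)/Var − 1 = 0.1875/0.0915 − 1 = 1.0492.
a = 0.25·1.0492 = 0.262, b = 0.75·1.0492 = 0.787.

a = 0.262, b = 0.787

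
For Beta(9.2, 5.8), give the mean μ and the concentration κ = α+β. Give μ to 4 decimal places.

κ = α+β = 9.2+5.8 = 15.0; μ = α/κ = 9.2/15.0 = 0.6133.

μ = 0.6133, κ = 15.0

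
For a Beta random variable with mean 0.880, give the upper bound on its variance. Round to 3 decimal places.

Var = μ(1−μ)/(α+β+1), which approaches μ(1−μ) as α+β → 0.
So the supremum is μ(1−μ) = 0.880×0.120 = 0.106.

0.106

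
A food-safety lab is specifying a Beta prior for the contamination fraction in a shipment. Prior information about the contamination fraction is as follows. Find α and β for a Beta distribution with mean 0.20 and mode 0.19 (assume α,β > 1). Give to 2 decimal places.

α = 12.40, β = 49.60

Let s = α+β. Mean gives α = μs = 0.20s; mode gives (α−1)/(s−2) = 0.19.
Substituting: 0.20s − 1 = 0.19(s−2) = 0.19s − 0.38, so 0.01s = 0.62 and s = 62.0000.
Then α = 0.20×62.0000 = 12.40 and β = s−α = 49.60.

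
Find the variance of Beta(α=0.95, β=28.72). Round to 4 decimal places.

0.0010

Var = αβ/[(α+β)²(α+β+1)] = (0.95×28.72)/(29.67²×30.67) = 27.2840/26999.073963 = 0.0010.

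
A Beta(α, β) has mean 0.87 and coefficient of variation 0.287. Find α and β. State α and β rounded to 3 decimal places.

Var = (CV·μ)² = (0.287×0.87)² = 0.062345.
α+β = μ(1−μ)/Var − 1 = 0.1131/0.062345 − 1 = 0.8141.
Thus α = 0.87·0.8141 = 0.708 and β = 0.13·0.8141 = 0.106.

α = 0.708, β = 0.106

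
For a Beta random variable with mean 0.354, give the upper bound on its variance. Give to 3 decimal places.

0.229

For fixed mean μ the Beta variance is μ(1−μ)/(α+β+1), increasing as α+β decreases.
Its least upper bound (not attained) is μ(1−μ) = 0.354·0.646 = 0.229.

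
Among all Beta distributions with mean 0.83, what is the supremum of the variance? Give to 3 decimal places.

0.141

Var = μ(1−μ)/(α+β+1), which approaches μ(1−μ) as α+β → 0.
So the supremum is μ(1−μ) = 0.83×0.17 = 0.141.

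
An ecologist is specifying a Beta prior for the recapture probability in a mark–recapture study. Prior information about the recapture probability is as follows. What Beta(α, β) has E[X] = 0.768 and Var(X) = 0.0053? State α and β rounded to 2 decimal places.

α = 25.05, β = 7.57

Write ν = α+β; then α = μν and Var = μ(1−μ)/(ν+1).
ν = μ(1−μ)/Var − 1 = 0.178176/0.0053 − 1 = 32.6181.
α = 0.768·32.6181 = 25.05, β = 0.232·32.6181 = 7.57.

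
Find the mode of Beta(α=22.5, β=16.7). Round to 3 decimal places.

With α,β > 1, mode = (α−1)/(α+β−2) = 21.5/37.2 = 0.578.

0.578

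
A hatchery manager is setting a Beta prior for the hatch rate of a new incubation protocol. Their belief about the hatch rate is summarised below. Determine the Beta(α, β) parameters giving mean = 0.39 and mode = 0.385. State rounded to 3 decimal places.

α = 17.940, β = 28.060

Let s = α+β. Mean gives α = μs = 0.39s; mode gives (α−1)/(s−2) = 0.385.
Substituting: 0.39s − 1 = 0.385(s−2) = 0.385s − 0.770, so 0.005s = 0.230 and s = 46.0000.
Then α = 0.39×46.0000 = 17.940 and β = s−α = 28.060.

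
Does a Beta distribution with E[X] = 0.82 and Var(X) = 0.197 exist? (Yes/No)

No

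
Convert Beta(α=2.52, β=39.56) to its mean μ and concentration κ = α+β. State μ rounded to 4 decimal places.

μ = 0.0599, κ = 42.08

κ = α+β = 2.52+39.56 = 42.08; μ = α/κ = 2.52/42.08 = 0.0599.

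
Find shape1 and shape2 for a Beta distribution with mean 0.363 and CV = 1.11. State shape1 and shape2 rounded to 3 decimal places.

σ = CV·μ = 1.11×0.363 = 0.40293, so σ² = 0.162353.
s+1 = μ(1−μ)/σ² = 0.231231/0.162353 = 1.4243, so s = shape1+shape2 = 0.4243.
shape1 = μs = 0.154, shape2 = (1−μ)s = 0.270.

shape1 = 0.154, shape2 = 0.270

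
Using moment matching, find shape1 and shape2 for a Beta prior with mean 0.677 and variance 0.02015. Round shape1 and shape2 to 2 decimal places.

By moment matching, shape1+shape2 = μ(1−μ)/σ² − 1 = (0.677·0.323)/0.02015 − 1 = 10.8522 − 1 = 9.8522.
Since shape1/(shape1+shape2) = μ, shape1 = 0.677·9.8522 = 6.67 and shape2 = 0.323·9.8522 = 3.18.

shape1 = 6.67, shape2 = 3.18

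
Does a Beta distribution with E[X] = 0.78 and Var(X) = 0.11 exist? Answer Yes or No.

Yes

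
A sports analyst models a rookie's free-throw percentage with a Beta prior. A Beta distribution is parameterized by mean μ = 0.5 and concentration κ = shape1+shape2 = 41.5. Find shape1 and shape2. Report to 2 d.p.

shape1 = 20.75, shape2 = 20.75

Split κ in proportion μ : (1−μ): shape1 = 0.5·41.5 = 20.75, shape2 = 41.5 − 20.75 = 20.75.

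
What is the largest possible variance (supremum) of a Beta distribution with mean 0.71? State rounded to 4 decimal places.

Var = μ(1−μ)/(α+β+1), which approaches μ(1−μ) as α+β → 0.
So the supremum is μ(1−μ) = 0.71×0.29 = 0.2059.

0.2059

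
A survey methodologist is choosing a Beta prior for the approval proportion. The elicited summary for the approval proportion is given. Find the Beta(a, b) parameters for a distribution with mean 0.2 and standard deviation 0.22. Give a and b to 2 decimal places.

a = 0.46, b = 1.84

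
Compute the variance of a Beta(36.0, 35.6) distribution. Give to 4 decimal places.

Var = αβ/[(α+β)²(α+β+1)] = (36.0×35.6)/(71.6²×72.6) = 1281.60/372188.256 = 0.0034.

0.0034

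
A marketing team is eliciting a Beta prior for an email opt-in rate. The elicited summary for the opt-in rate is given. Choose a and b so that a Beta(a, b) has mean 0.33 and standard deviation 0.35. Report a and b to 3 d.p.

σ² = 0.35² = 0.1225.
With s = a+b, Var = μ(1−μ)/(s+1), so s+1 = (0.33×0.67)/0.1225 = 1.8049 and s = 0.8049.
a = μs = 0.266, b = (1−μ)s = 0.539.

a = 0.266, b = 0.539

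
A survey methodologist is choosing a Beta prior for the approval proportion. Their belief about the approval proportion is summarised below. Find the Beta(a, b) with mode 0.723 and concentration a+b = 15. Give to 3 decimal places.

Since the density peak of Beta(a,b) is at (a−1)/(a+b−2),
a = 1 + 0.723(15−2) = 10.399 and b = 15 − 10.399 = 4.601.

a = 10.399, b = 4.601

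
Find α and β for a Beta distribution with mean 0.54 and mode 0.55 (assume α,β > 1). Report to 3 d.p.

Let s = α+β. Mean gives α = μs = 0.54s; mode gives (α−1)/(s−2) = 0.55.
Substituting: 0.54s − 1 = 0.55(s−2) = 0.55s − 1.10, so -0.01s = -0.10 and s = 10.0000.
Then α = 0.54×10.0000 = 5.400 and β = s−α = 4.600.

α = 5.400, β = 4.600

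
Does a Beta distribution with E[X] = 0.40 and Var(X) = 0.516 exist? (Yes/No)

A Beta with mean μ has variance μ(1−μ)/(α+β+1) < μ(1−μ).
Here μ(1−μ) = 0.40×0.60 = 0.2400, and 0.516 ≥ 0.2400.

No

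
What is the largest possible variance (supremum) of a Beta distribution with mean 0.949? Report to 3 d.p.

0.048

For fixed mean μ the Beta variance is μ(1−μ)/(α+β+1), increasing as α+β decreases.
Its least upper bound (not attained) is μ(1−μ) = 0.949·0.051 = 0.048.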